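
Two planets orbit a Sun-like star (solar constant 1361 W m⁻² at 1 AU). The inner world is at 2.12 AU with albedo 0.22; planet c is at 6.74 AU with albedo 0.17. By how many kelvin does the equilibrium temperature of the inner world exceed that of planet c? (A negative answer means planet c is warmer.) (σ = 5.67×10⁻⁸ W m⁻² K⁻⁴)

ΔT ≈ 77.3 K

T_eq = [S₀(1−A)/(4σd²)]^(1/4), so T ∝ (1−A)^(1/4) / √d.
T₁ = [1361×0.78/(4×5.67×10⁻⁸×2.12²)]^(1/4) = 179.64 K.
T₂ = [1361×0.83/(4×5.67×10⁻⁸×6.74²)]^(1/4) = 102.33 K.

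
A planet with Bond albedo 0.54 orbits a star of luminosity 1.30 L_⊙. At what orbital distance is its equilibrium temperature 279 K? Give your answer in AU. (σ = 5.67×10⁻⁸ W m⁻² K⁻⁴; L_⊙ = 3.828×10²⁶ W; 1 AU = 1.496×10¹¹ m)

d ≈ 0.770 AU

L = 1.30 × 3.828×10²⁶ = 4.98×10²⁶ W.
From T_eq⁴ = L(1−A)/(16πσd²): d = √[L(1−A)/(16πσT_eq⁴)].
d = √[4.98×10²⁶ × 0.46 / (16π × 5.67×10⁻⁸ × (279)⁴)] = 1.15×10¹¹ m = 0.770 AU.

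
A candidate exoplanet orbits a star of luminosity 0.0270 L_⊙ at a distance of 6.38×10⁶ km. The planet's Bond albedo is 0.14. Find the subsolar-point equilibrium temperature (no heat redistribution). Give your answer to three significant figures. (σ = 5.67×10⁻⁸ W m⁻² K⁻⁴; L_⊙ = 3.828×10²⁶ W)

T_ss ≈ 744 K

d = 6.38×10⁶ km = 6.38×10⁹ m.
L = 0.0270 × 3.828×10²⁶ = 1.03×10²⁵ W.
Flux: S = L/(4πd²) = 1.03×10²⁵/(4π×(6.38×10⁹)²) = 2.02×10⁴ W m⁻².
At the subsolar point the surface absorbs S(1−A) and emits σT⁴ per unit area — no factor of 4, since only the local patch is in balance.
T = [2.02×10⁴ × 0.86 / 5.67×10⁻⁸]^(1/4) = (3.06×10¹¹)^(1/4) = 744 K.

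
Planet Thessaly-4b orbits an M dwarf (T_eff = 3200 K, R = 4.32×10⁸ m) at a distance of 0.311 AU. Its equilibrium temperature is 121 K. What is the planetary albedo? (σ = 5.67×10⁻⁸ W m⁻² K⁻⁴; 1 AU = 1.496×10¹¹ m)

d = 0.311 AU = 4.65×10¹⁰ m.
L = 4πR_⋆²σT_⋆⁴ = 4π(4.32×10⁸)² × 5.67×10⁻⁸ × (3200)⁴ = 1.39×10²⁵ W.
S = L/(4πd²) = 513 W m⁻².
From T_eq⁴ = S(1−A)/(4σ): 1−A = 4σT_eq⁴/S.
1−A = 4 × 5.67×10⁻⁸ × (121)⁴ / 513 = 0.095.

A ≈ 0.91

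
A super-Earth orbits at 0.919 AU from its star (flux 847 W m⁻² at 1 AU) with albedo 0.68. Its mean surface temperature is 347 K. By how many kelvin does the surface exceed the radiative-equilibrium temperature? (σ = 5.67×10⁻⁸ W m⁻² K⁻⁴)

ΔT ≈ 153.0 K

S = 847/0.919² = 1003 W m⁻².
T_eq = [S(1−A)/(4σ)]^(1/4) = [1003×0.32/(4×5.67×10⁻⁸)]^(1/4) = 194.0 K.
ΔT = T_surf − T_eq = 347 − 194.0.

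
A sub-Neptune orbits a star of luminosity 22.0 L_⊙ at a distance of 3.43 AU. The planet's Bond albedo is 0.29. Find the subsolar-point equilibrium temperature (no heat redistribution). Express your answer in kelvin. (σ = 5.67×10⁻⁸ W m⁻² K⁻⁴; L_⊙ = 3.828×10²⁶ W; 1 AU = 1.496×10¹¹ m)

T_ss ≈ 423 K

d = 3.43 AU = 5.13×10¹¹ m.
L = 22.0 × 3.828×10²⁶ = 8.42×10²⁷ W.
Flux: S = L/(4πd²) = 8.42×10²⁷/(4π×(5.13×10¹¹)²) = 2550 W m⁻².
At the subsolar point the surface absorbs S(1−A) and emits σT⁴ per unit area — no factor of 4, since only the local patch is in balance.
T = [2550 × 0.71 / 5.67×10⁻⁸]^(1/4) = (3.19×10¹⁰)^(1/4) = 423 K.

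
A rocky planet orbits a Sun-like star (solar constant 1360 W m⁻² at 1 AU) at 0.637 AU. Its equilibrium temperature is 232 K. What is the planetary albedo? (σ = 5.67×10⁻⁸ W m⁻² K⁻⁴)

A ≈ 0.80

Flux at 0.637 AU: S = 1360/0.637² = 3350 W m⁻².
From T_eq⁴ = S(1−A)/(4σ): 1−A = 4σT_eq⁴/S.
1−A = 4 × 5.67×10⁻⁸ × (232)⁴ / 3350 = 0.196.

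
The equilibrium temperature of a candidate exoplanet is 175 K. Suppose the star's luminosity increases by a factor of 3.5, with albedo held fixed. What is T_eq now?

T_eq ∝ L^(1/4) · d^(−1/2).
T′ = 175 × 3.5^(1/4) = 239 K.

T_eq ≈ 239 K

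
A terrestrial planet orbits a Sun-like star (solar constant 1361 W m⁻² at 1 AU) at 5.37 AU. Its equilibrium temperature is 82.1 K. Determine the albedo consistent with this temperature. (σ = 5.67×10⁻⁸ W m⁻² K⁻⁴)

Flux at 5.37 AU: S = 1361/5.37² = 47.2 W m⁻².
From T_eq⁴ = S(1−A)/(4σ): 1−A = 4σT_eq⁴/S.
1−A = 4 × 5.67×10⁻⁸ × (82.1)⁴ / 47.2 = 0.218.

A ≈ 0.78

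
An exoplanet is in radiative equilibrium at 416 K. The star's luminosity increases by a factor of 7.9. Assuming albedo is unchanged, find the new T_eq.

T_eq ∝ L^(1/4) · d^(−1/2).
T′ = 416 × 7.9^(1/4) = 697 K.

T_eq ≈ 697 K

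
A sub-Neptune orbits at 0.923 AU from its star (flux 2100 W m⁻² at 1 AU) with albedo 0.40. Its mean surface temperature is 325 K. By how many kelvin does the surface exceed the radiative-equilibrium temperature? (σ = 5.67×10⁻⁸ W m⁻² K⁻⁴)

ΔT ≈ 40.8 K

S = 2100/0.923² = 2465 W m⁻².
T_eq = [S(1−A)/(4σ)]^(1/4) = [2465×0.60/(4×5.67×10⁻⁸)]^(1/4) = 284.2 K.
ΔT = T_surf − T_eq = 325 − 284.2.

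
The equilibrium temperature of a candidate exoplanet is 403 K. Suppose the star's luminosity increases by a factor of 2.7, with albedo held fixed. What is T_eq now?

T_eq ≈ 517 K

T_eq ∝ L^(1/4) · d^(−1/2).
T′ = 403 × 2.7^(1/4) = 517 K.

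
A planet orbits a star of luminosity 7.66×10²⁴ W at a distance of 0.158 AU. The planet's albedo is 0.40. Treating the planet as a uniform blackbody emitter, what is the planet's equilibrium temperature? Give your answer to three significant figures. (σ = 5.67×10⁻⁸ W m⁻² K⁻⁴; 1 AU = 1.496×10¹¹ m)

T_eq ≈ 232 K

d = 0.158 AU = 2.36×10¹⁰ m.
Flux: S = L/(4πd²) = 7.66×10²⁴/(4π×(2.36×10¹⁰)²) = 1090 W m⁻².
Energy balance: absorbed = emitted ⇒ πR²·S(1−A) = 4πR²·σT_eq⁴, so T_eq⁴ = S(1−A)/(4σ).
T_eq = [1090 × 0.60 / (4 × 5.67×10⁻⁸)]^(1/4) = (2.89×10⁹)^(1/4) = 232 K.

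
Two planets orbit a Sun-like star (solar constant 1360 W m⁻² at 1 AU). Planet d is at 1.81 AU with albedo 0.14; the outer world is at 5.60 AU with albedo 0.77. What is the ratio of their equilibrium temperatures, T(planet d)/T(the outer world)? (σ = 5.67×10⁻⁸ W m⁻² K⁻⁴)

T_eq = [S₀(1−A)/(4σd²)]^(1/4), so T ∝ (1−A)^(1/4) / √d.
T₁ = [1360×0.86/(4×5.67×10⁻⁸×1.81²)]^(1/4) = 199.19 K.
T₂ = [1360×0.23/(4×5.67×10⁻⁸×5.60²)]^(1/4) = 81.44 K.

T₁/T₂ ≈ 2.446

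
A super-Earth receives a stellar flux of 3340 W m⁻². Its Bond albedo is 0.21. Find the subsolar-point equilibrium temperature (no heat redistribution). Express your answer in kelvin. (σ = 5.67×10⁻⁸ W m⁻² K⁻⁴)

T_ss ≈ 464 K

At the subsolar point the surface absorbs S(1−A) and emits σT⁴ per unit area — no factor of 4, since only the local patch is in balance.
T = [3340 × 0.79 / 5.67×10⁻⁸]^(1/4) = (4.65×10¹⁰)^(1/4) = 464 K.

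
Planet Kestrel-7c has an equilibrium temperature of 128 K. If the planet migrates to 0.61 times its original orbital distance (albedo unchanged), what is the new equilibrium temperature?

T_eq ∝ L^(1/4) · d^(−1/2).
T′ = 128 / 0.61^(1/2) = 164 K.

T_eq ≈ 164 K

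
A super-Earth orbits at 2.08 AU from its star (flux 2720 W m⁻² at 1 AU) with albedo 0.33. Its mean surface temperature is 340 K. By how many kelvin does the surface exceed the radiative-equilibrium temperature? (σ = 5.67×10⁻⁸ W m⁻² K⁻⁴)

ΔT ≈ 132.4 K

S = 2720/2.08² = 628.7 W m⁻².
T_eq = [S(1−A)/(4σ)]^(1/4) = [628.7×0.67/(4×5.67×10⁻⁸)]^(1/4) = 207.6 K.
ΔT = T_surf − T_eq = 340 − 207.6.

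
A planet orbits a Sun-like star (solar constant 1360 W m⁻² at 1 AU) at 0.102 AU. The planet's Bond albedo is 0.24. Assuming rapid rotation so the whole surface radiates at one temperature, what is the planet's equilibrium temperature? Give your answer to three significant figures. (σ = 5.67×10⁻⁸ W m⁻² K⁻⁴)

Flux at 0.102 AU: S = 1360/0.102² = 1.31×10⁵ W m⁻².
Energy balance: absorbed = emitted ⇒ πR²·S(1−A) = 4πR²·σT_eq⁴, so T_eq⁴ = S(1−A)/(4σ).
T_eq = [1.31×10⁵ × 0.76 / (4 × 5.67×10⁻⁸)]^(1/4) = (4.38×10¹¹)^(1/4) = 814 K.

T_eq ≈ 814 K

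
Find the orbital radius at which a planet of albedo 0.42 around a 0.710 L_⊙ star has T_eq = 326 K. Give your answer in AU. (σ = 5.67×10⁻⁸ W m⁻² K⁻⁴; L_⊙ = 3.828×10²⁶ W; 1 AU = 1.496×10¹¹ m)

L = 0.710 × 3.828×10²⁶ = 2.72×10²⁶ W.
From T_eq⁴ = L(1−A)/(16πσd²): d = √[L(1−A)/(16πσT_eq⁴)].
d = √[2.72×10²⁶ × 0.58 / (16π × 5.67×10⁻⁸ × (326)⁴)] = 7.00×10¹⁰ m = 0.468 AU.

d ≈ 0.468 AU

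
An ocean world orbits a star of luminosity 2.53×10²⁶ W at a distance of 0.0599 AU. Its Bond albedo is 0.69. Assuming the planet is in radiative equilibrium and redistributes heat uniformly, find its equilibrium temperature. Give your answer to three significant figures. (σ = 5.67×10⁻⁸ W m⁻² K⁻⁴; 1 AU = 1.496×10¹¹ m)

d = 0.0599 AU = 8.96×10⁹ m.
Flux: S = L/(4πd²) = 2.53×10²⁶/(4π×(8.96×10⁹)²) = 2.51×10⁵ W m⁻².
Energy balance: absorbed = emitted ⇒ πR²·S(1−A) = 4πR²·σT_eq⁴, so T_eq⁴ = S(1−A)/(4σ).
T_eq = [2.51×10⁵ × 0.31 / (4 × 5.67×10⁻⁸)]^(1/4) = (3.43×10¹¹)^(1/4) = 765 K.

T_eq ≈ 765 K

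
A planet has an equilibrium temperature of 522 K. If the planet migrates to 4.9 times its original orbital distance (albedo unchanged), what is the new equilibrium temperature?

T_eq ∝ L^(1/4) · d^(−1/2).
T′ = 522 / 4.9^(1/2) = 236 K.

T_eq ≈ 236 K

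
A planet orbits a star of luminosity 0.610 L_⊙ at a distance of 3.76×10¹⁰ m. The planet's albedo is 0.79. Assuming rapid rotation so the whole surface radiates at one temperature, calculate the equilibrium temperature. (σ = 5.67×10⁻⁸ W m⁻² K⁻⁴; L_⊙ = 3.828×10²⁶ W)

L = 0.610 × 3.828×10²⁶ = 2.34×10²⁶ W.
Flux: S = L/(4πd²) = 2.34×10²⁶/(4π×(3.76×10¹⁰)²) = 1.31×10⁴ W m⁻².
Energy balance: absorbed = emitted ⇒ πR²·S(1−A) = 4πR²·σT_eq⁴, so T_eq⁴ = S(1−A)/(4σ).
T_eq = [1.31×10⁴ × 0.21 / (4 × 5.67×10⁻⁸)]^(1/4) = (1.22×10¹⁰)^(1/4) = 332 K.

T_eq ≈ 332 K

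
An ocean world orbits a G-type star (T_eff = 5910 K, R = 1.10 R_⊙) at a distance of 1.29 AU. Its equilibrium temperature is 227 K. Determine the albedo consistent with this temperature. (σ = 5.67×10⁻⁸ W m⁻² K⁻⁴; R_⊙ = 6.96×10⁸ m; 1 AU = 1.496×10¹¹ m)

R_⋆ = 1.10 × 6.96×10⁸ = 7.66×10⁸ m.
d = 1.29 AU = 1.93×10¹¹ m.
L = 4πR_⋆²σT_⋆⁴ = 4π(7.66×10⁸)² × 5.67×10⁻⁸ × (5910)⁴ = 5.10×10²⁶ W.
S = L/(4πd²) = 1090 W m⁻².
From T_eq⁴ = S(1−A)/(4σ): 1−A = 4σT_eq⁴/S.
1−A = 4 × 5.67×10⁻⁸ × (227)⁴ / 1090 = 0.553.

A ≈ 0.45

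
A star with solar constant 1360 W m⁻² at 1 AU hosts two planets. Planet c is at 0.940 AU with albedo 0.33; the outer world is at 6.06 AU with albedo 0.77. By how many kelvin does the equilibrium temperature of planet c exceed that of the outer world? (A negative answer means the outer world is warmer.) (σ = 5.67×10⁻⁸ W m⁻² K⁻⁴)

ΔT ≈ 181.4 K

T_eq = [S₀(1−A)/(4σd²)]^(1/4), so T ∝ (1−A)^(1/4) / √d.
T₁ = [1360×0.67/(4×5.67×10⁻⁸×0.940²)]^(1/4) = 259.67 K.
T₂ = [1360×0.23/(4×5.67×10⁻⁸×6.06²)]^(1/4) = 78.28 K.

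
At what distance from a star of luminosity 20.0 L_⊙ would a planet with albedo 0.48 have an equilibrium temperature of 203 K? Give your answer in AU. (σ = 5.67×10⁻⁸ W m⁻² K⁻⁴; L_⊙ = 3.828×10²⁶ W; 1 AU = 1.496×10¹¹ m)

L = 20.0 × 3.828×10²⁶ = 7.66×10²⁷ W.
From T_eq⁴ = L(1−A)/(16πσd²): d = √[L(1−A)/(16πσT_eq⁴)].
d = √[7.66×10²⁷ × 0.52 / (16π × 5.67×10⁻⁸ × (203)⁴)] = 9.07×10¹¹ m = 6.06 AU.

d ≈ 6.06 AU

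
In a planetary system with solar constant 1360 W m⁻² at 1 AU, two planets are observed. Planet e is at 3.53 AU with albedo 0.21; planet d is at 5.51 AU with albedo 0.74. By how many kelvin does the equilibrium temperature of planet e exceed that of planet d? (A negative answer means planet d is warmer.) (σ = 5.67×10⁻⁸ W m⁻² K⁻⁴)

ΔT ≈ 55.0 K

T_eq = [S₀(1−A)/(4σd²)]^(1/4), so T ∝ (1−A)^(1/4) / √d.
T₁ = [1360×0.79/(4×5.67×10⁻⁸×3.53²)]^(1/4) = 139.63 K.
T₂ = [1360×0.26/(4×5.67×10⁻⁸×5.51²)]^(1/4) = 84.65 K.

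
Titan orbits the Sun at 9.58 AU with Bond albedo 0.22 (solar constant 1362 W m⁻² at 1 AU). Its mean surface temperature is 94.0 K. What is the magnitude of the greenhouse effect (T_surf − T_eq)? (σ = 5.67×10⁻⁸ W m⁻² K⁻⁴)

ΔT ≈ 9.5 K

S = 1362/9.58² = 14.84 W m⁻².
T_eq = [S(1−A)/(4σ)]^(1/4) = [14.84×0.78/(4×5.67×10⁻⁸)]^(1/4) = 84.5 K.
ΔT = T_surf − T_eq = 94 − 84.5.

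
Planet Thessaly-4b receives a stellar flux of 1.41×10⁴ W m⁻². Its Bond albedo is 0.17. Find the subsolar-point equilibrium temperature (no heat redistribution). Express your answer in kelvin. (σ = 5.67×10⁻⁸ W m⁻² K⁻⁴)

At the subsolar point the surface absorbs S(1−A) and emits σT⁴ per unit area — no factor of 4, since only the local patch is in balance.
T = [1.41×10⁴ × 0.83 / 5.67×10⁻⁸]^(1/4) = (2.06×10¹¹)^(1/4) = 674 K.

T_ss ≈ 674 K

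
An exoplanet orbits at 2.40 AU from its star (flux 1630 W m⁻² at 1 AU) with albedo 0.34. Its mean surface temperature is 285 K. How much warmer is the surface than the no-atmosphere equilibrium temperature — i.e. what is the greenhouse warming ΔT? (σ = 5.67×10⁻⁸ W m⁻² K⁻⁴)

S = 1630/2.40² = 283.0 W m⁻².
T_eq = [S(1−A)/(4σ)]^(1/4) = [283.0×0.66/(4×5.67×10⁻⁸)]^(1/4) = 169.4 K.
ΔT = T_surf − T_eq = 285 − 169.4.

ΔT ≈ 115.6 K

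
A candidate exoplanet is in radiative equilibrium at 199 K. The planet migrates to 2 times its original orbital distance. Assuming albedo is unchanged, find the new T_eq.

T_eq ∝ L^(1/4) · d^(−1/2).
T′ = 199 / 2^(1/2) = 141 K.

T_eq ≈ 141 K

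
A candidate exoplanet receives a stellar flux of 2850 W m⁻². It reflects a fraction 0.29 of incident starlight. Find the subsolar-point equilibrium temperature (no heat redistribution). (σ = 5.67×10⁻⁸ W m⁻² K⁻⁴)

At the subsolar point the surface absorbs S(1−A) and emits σT⁴ per unit area — no factor of 4, since only the local patch is in balance.
T = [2850 × 0.71 / 5.67×10⁻⁸]^(1/4) = (3.57×10¹⁰)^(1/4) = 435 K.

T_ss ≈ 435 K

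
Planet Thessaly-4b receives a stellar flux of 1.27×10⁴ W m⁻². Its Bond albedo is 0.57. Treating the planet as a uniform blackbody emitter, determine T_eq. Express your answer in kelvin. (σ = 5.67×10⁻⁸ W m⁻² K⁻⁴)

T_eq ≈ 394 K

Energy balance: absorbed = emitted ⇒ πR²·S(1−A) = 4πR²·σT_eq⁴, so T_eq⁴ = S(1−A)/(4σ).
T_eq = [1.27×10⁴ × 0.43 / (4 × 5.67×10⁻⁸)]^(1/4) = (2.41×10¹⁰)^(1/4) = 394 K.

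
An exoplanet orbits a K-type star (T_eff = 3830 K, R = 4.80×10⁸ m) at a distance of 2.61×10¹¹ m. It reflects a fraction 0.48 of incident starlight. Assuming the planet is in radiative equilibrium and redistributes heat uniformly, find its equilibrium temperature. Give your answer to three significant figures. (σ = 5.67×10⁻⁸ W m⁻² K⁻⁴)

T_eq ≈ 98.6 K

L = 4πR_⋆²σT_⋆⁴ = 4π(4.80×10⁸)² × 5.67×10⁻⁸ × (3830)⁴ = 3.53×10²⁵ W.
S = L/(4πd²) = 41.3 W m⁻².
Energy balance: absorbed = emitted ⇒ πR²·S(1−A) = 4πR²·σT_eq⁴, so T_eq⁴ = S(1−A)/(4σ).
T_eq = [41.3 × 0.52 / (4 × 5.67×10⁻⁸)]^(1/4) = (9.46×10⁷)^(1/4) = 98.6 K.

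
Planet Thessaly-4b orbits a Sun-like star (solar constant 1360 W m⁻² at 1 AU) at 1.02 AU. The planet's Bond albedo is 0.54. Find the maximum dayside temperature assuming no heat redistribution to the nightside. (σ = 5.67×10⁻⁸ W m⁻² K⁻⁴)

Flux at 1.02 AU: S = 1360/1.02² = 1310 W m⁻².
With no redistribution each surface element balances locally: S(1−A) = σT⁴.
T = [1310 × 0.46 / 5.67×10⁻⁸]^(1/4) = (1.06×10¹⁰)^(1/4) = 321 K.

T_ss ≈ 321 K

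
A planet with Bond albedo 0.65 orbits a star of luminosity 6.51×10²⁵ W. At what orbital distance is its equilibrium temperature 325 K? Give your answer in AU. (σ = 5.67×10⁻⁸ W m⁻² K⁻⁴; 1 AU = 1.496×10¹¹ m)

d ≈ 0.179 AU

From T_eq⁴ = L(1−A)/(16πσd²): d = √[L(1−A)/(16πσT_eq⁴)].
d = √[6.51×10²⁵ × 0.35 / (16π × 5.67×10⁻⁸ × (325)⁴)] = 2.68×10¹⁰ m = 0.179 AU.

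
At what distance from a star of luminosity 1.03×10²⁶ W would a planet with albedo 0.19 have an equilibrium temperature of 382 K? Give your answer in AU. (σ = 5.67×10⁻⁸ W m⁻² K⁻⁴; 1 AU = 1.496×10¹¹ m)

From T_eq⁴ = L(1−A)/(16πσd²): d = √[L(1−A)/(16πσT_eq⁴)].
d = √[1.03×10²⁶ × 0.81 / (16π × 5.67×10⁻⁸ × (382)⁴)] = 3.71×10¹⁰ m = 0.248 AU.

d ≈ 0.248 AU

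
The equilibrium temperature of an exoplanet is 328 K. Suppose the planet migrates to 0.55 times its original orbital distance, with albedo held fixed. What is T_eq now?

T_eq ≈ 442 K

T_eq ∝ L^(1/4) · d^(−1/2).
T′ = 328 / 0.55^(1/2) = 442 K.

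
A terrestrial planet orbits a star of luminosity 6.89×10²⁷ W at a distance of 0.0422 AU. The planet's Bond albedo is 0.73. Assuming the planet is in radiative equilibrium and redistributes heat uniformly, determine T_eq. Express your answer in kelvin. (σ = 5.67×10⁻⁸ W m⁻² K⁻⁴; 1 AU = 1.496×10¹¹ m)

d = 0.0422 AU = 6.31×10⁹ m.
Flux: S = L/(4πd²) = 6.89×10²⁷/(4π×(6.31×10⁹)²) = 1.38×10⁷ W m⁻².
Energy balance: absorbed = emitted ⇒ πR²·S(1−A) = 4πR²·σT_eq⁴, so T_eq⁴ = S(1−A)/(4σ).
T_eq = [1.38×10⁷ × 0.27 / (4 × 5.67×10⁻⁸)]^(1/4) = (1.64×10¹³)^(1/4) = 2010 K.

T_eq ≈ 2010 K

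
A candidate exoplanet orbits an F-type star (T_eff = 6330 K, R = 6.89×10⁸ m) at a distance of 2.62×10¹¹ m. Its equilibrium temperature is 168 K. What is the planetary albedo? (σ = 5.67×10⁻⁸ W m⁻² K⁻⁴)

L = 4πR_⋆²σT_⋆⁴ = 4π(6.89×10⁸)² × 5.67×10⁻⁸ × (6330)⁴ = 5.43×10²⁶ W.
S = L/(4πd²) = 630 W m⁻².
From T_eq⁴ = S(1−A)/(4σ): 1−A = 4σT_eq⁴/S.
1−A = 4 × 5.67×10⁻⁸ × (168)⁴ / 630 = 0.287.

A ≈ 0.71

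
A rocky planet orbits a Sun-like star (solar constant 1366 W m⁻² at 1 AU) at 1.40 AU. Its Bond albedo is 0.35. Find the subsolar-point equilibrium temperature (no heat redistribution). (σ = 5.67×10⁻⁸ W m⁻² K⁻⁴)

T_ss ≈ 299 K

Flux at 1.40 AU: S = 1366/1.40² = 697 W m⁻².
At the subsolar point the surface absorbs S(1−A) and emits σT⁴ per unit area — no factor of 4, since only the local patch is in balance.
T = [697 × 0.65 / 5.67×10⁻⁸]^(1/4) = (7.99×10⁹)^(1/4) = 299 K.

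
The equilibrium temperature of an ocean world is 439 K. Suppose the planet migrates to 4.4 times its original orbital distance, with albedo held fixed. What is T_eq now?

T_eq ≈ 209 K

T_eq ∝ L^(1/4) · d^(−1/2).
T′ = 439 / 4.4^(1/2) = 209 K.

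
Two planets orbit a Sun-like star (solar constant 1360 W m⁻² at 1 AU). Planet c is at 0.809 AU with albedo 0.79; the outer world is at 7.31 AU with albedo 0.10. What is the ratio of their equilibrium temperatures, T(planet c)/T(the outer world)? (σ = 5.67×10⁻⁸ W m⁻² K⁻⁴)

T_eq = [S₀(1−A)/(4σd²)]^(1/4), so T ∝ (1−A)^(1/4) / √d.
T₁ = [1360×0.21/(4×5.67×10⁻⁸×0.809²)]^(1/4) = 209.44 K.
T₂ = [1360×0.90/(4×5.67×10⁻⁸×7.31²)]^(1/4) = 100.25 K.

T₁/T₂ ≈ 2.089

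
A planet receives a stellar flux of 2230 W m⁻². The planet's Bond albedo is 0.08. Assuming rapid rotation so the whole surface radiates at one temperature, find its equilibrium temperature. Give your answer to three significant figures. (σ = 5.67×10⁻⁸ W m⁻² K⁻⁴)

Energy balance: absorbed = emitted ⇒ πR²·S(1−A) = 4πR²·σT_eq⁴, so T_eq⁴ = S(1−A)/(4σ).
T_eq = [2230 × 0.92 / (4 × 5.67×10⁻⁸)]^(1/4) = (9.05×10⁹)^(1/4) = 308 K.

T_eq ≈ 308 K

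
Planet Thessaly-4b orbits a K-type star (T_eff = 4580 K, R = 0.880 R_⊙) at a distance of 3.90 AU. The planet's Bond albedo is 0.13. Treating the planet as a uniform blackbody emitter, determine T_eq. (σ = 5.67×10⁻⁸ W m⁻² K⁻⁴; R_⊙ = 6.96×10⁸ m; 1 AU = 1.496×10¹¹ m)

T_eq ≈ 101 K

R_⋆ = 0.880 × 6.96×10⁸ = 6.12×10⁸ m.
d = 3.90 AU = 5.83×10¹¹ m.
L = 4πR_⋆²σT_⋆⁴ = 4π(6.12×10⁸)² × 5.67×10⁻⁸ × (4580)⁴ = 1.18×10²⁶ W.
S = L/(4πd²) = 27.5 W m⁻².
Energy balance: absorbed = emitted ⇒ πR²·S(1−A) = 4πR²·σT_eq⁴, so T_eq⁴ = S(1−A)/(4σ).
T_eq = [27.5 × 0.87 / (4 × 5.67×10⁻⁸)]^(1/4) = (1.05×10⁸)^(1/4) = 101 K.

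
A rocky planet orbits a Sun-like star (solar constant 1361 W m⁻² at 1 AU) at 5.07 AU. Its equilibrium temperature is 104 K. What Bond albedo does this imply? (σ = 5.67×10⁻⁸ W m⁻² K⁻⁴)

A ≈ 0.50

Flux at 5.07 AU: S = 1361/5.07² = 52.9 W m⁻².
From T_eq⁴ = S(1−A)/(4σ): 1−A = 4σT_eq⁴/S.
1−A = 4 × 5.67×10⁻⁸ × (104)⁴ / 52.9 = 0.501.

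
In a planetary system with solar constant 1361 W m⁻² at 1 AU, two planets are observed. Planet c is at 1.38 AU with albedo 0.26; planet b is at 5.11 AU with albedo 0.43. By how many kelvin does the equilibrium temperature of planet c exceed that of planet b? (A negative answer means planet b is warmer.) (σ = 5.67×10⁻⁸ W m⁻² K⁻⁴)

ΔT ≈ 112.8 K

T_eq = [S₀(1−A)/(4σd²)]^(1/4), so T ∝ (1−A)^(1/4) / √d.
T₁ = [1361×0.74/(4×5.67×10⁻⁸×1.38²)]^(1/4) = 219.75 K.
T₂ = [1361×0.57/(4×5.67×10⁻⁸×5.11²)]^(1/4) = 106.98 K.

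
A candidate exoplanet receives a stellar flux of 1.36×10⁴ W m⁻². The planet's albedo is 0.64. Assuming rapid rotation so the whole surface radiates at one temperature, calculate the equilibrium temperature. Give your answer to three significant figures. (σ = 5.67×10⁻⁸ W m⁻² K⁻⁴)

Energy balance: absorbed = emitted ⇒ πR²·S(1−A) = 4πR²·σT_eq⁴, so T_eq⁴ = S(1−A)/(4σ).
T_eq = [1.36×10⁴ × 0.36 / (4 × 5.67×10⁻⁸)]^(1/4) = (2.16×10¹⁰)^(1/4) = 383 K.

T_eq ≈ 383 K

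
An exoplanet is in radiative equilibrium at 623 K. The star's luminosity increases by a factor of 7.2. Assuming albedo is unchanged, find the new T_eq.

T_eq ∝ L^(1/4) · d^(−1/2).
T′ = 623 × 7.2^(1/4) = 1020 K.

T_eq ≈ 1020 K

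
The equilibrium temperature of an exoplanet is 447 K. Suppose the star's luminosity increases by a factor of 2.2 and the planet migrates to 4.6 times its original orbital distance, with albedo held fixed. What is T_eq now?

T_eq ≈ 254 K

T_eq ∝ L^(1/4) · d^(−1/2).
T′ = 447 × 2.2^(1/4) / 4.6^(1/2) = 254 K.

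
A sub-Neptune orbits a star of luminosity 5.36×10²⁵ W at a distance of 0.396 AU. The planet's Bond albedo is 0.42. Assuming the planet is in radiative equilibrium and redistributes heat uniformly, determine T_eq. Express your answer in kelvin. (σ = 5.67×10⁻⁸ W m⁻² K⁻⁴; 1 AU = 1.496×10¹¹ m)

T_eq ≈ 236 K

d = 0.396 AU = 5.92×10¹⁰ m.
Flux: S = L/(4πd²) = 5.36×10²⁵/(4π×(5.92×10¹⁰)²) = 1220 W m⁻².
Energy balance: absorbed = emitted ⇒ πR²·S(1−A) = 4πR²·σT_eq⁴, so T_eq⁴ = S(1−A)/(4σ).
T_eq = [1220 × 0.58 / (4 × 5.67×10⁻⁸)]^(1/4) = (3.11×10⁹)^(1/4) = 236 K.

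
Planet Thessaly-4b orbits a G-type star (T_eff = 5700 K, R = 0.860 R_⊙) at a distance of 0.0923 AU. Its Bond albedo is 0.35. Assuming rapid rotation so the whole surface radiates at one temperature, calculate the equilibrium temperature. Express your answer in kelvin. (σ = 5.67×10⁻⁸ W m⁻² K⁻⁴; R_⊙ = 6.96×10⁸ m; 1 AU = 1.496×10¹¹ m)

R_⋆ = 0.860 × 6.96×10⁸ = 5.99×10⁸ m.
d = 0.0923 AU = 1.38×10¹⁰ m.
L = 4πR_⋆²σT_⋆⁴ = 4π(5.99×10⁸)² × 5.67×10⁻⁸ × (5700)⁴ = 2.69×10²⁶ W.
S = L/(4πd²) = 1.12×10⁵ W m⁻².
Energy balance: absorbed = emitted ⇒ πR²·S(1−A) = 4πR²·σT_eq⁴, so T_eq⁴ = S(1−A)/(4σ).
T_eq = [1.12×10⁵ × 0.65 / (4 × 5.67×10⁻⁸)]^(1/4) = (3.22×10¹¹)^(1/4) = 753 K.

T_eq ≈ 753 K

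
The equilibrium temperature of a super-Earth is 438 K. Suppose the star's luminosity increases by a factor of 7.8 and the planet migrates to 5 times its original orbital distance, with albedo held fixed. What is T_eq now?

T_eq ≈ 327 K

T_eq ∝ L^(1/4) · d^(−1/2).
T′ = 438 × 7.8^(1/4) / 5^(1/2) = 327 K.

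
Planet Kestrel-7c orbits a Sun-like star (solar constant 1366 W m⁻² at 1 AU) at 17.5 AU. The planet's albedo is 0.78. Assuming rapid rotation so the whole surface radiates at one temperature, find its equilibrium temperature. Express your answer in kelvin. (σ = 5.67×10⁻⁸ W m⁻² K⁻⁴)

T_eq ≈ 45.6 K

Flux at 17.5 AU: S = 1366/17.5² = 4.46 W m⁻².
Energy balance: absorbed = emitted ⇒ πR²·S(1−A) = 4πR²·σT_eq⁴, so T_eq⁴ = S(1−A)/(4σ).
T_eq = [4.46 × 0.22 / (4 × 5.67×10⁻⁸)]^(1/4) = (4.33×10⁶)^(1/4) = 45.6 K.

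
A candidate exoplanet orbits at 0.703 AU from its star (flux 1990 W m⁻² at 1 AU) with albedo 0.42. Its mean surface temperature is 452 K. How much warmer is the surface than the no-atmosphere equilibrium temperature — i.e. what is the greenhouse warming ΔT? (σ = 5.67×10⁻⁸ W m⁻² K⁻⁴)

ΔT ≈ 133.4 K

S = 1990/0.703² = 4027 W m⁻².
T_eq = [S(1−A)/(4σ)]^(1/4) = [4027×0.58/(4×5.67×10⁻⁸)]^(1/4) = 318.6 K.
ΔT = T_surf − T_eq = 452 − 318.6.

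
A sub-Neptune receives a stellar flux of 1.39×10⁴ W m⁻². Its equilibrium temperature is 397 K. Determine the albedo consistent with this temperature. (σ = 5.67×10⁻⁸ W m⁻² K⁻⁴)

A ≈ 0.59

From T_eq⁴ = S(1−A)/(4σ): 1−A = 4σT_eq⁴/S.
1−A = 4 × 5.67×10⁻⁸ × (397)⁴ / 1.39×10⁴ = 0.405.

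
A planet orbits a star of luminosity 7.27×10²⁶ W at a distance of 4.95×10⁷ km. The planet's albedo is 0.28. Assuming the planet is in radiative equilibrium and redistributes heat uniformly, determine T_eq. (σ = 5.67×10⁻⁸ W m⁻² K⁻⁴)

T_eq ≈ 523 K

d = 4.95×10⁷ km = 4.95×10¹⁰ m.
Flux: S = L/(4πd²) = 7.27×10²⁶/(4π×(4.95×10¹⁰)²) = 2.36×10⁴ W m⁻².
Energy balance: absorbed = emitted ⇒ πR²·S(1−A) = 4πR²·σT_eq⁴, so T_eq⁴ = S(1−A)/(4σ).
T_eq = [2.36×10⁴ × 0.72 / (4 × 5.67×10⁻⁸)]^(1/4) = (7.50×10¹⁰)^(1/4) = 523 K.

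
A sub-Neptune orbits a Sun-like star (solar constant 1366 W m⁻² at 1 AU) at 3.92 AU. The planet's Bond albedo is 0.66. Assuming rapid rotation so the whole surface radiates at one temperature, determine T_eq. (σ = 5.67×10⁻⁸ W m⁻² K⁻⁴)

T_eq ≈ 107 K

Flux at 3.92 AU: S = 1366/3.92² = 88.9 W m⁻².
Energy balance: absorbed = emitted ⇒ πR²·S(1−A) = 4πR²·σT_eq⁴, so T_eq⁴ = S(1−A)/(4σ).
T_eq = [88.9 × 0.34 / (4 × 5.67×10⁻⁸)]^(1/4) = (1.33×10⁸)^(1/4) = 107 K.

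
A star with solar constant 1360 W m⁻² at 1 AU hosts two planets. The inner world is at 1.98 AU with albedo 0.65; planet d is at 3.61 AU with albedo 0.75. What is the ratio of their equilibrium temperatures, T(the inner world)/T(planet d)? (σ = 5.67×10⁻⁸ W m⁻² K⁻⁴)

T₁/T₂ ≈ 1.469

T_eq = [S₀(1−A)/(4σd²)]^(1/4), so T ∝ (1−A)^(1/4) / √d.
T₁ = [1360×0.35/(4×5.67×10⁻⁸×1.98²)]^(1/4) = 152.11 K.
T₂ = [1360×0.25/(4×5.67×10⁻⁸×3.61²)]^(1/4) = 103.56 K.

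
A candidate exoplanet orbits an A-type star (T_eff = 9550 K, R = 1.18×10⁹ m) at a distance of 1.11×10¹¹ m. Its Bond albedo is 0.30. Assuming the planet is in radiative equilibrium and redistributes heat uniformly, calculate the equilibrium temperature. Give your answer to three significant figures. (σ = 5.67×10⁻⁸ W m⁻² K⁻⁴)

L = 4πR_⋆²σT_⋆⁴ = 4π(1.18×10⁹)² × 5.67×10⁻⁸ × (9550)⁴ = 8.25×10²⁷ W.
S = L/(4πd²) = 5.33×10⁴ W m⁻².
Energy balance: absorbed = emitted ⇒ πR²·S(1−A) = 4πR²·σT_eq⁴, so T_eq⁴ = S(1−A)/(4σ).
T_eq = [5.33×10⁴ × 0.70 / (4 × 5.67×10⁻⁸)]^(1/4) = (1.65×10¹¹)^(1/4) = 637 K.

T_eq ≈ 637 K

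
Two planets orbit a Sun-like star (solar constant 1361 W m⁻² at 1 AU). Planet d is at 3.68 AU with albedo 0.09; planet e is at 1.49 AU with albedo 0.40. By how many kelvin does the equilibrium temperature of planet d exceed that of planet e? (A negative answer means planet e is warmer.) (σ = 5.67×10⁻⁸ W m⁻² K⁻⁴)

ΔT ≈ -59.0 K

T_eq = [S₀(1−A)/(4σd²)]^(1/4), so T ∝ (1−A)^(1/4) / √d.
T₁ = [1361×0.91/(4×5.67×10⁻⁸×3.68²)]^(1/4) = 141.71 K.
T₂ = [1361×0.60/(4×5.67×10⁻⁸×1.49²)]^(1/4) = 200.68 K.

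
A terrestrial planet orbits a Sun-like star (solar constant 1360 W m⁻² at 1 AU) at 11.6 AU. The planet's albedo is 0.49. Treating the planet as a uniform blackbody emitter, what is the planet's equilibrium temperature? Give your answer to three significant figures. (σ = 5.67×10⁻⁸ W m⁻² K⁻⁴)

Flux at 11.6 AU: S = 1360/11.6² = 10.1 W m⁻².
Energy balance: absorbed = emitted ⇒ πR²·S(1−A) = 4πR²·σT_eq⁴, so T_eq⁴ = S(1−A)/(4σ).
T_eq = [10.1 × 0.51 / (4 × 5.67×10⁻⁸)]^(1/4) = (2.27×10⁷)^(1/4) = 69.0 K.

T_eq ≈ 69.0 K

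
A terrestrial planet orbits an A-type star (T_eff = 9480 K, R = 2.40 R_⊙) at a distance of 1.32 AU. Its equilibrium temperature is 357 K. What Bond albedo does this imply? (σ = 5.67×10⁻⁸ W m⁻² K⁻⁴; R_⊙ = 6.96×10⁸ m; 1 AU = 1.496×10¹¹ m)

A ≈ 0.89

R_⋆ = 2.40 × 6.96×10⁸ = 1.67×10⁹ m.
d = 1.32 AU = 1.97×10¹¹ m.
L = 4πR_⋆²σT_⋆⁴ = 4π(1.67×10⁹)² × 5.67×10⁻⁸ × (9480)⁴ = 1.61×10²⁸ W.
S = L/(4πd²) = 3.28×10⁴ W m⁻².
From T_eq⁴ = S(1−A)/(4σ): 1−A = 4σT_eq⁴/S.
1−A = 4 × 5.67×10⁻⁸ × (357)⁴ / 3.28×10⁴ = 0.112.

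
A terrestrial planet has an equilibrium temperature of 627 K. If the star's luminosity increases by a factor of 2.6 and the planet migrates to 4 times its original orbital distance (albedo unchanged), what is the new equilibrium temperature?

T_eq ≈ 398 K

T_eq ∝ L^(1/4) · d^(−1/2).
T′ = 627 × 2.6^(1/4) / 4^(1/2) = 398 K.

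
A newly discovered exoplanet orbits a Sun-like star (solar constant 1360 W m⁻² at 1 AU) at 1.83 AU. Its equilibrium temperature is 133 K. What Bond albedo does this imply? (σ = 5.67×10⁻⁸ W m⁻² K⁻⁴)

Flux at 1.83 AU: S = 1360/1.83² = 406 W m⁻².
From T_eq⁴ = S(1−A)/(4σ): 1−A = 4σT_eq⁴/S.
1−A = 4 × 5.67×10⁻⁸ × (133)⁴ / 406 = 0.175.

A ≈ 0.83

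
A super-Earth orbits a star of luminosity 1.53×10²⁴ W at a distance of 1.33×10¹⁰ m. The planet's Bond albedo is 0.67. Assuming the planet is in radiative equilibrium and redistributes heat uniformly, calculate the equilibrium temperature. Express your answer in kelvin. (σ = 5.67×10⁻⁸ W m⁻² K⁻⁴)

T_eq ≈ 178 K

Flux: S = L/(4πd²) = 1.53×10²⁴/(4π×(1.33×10¹⁰)²) = 688 W m⁻².
Energy balance: absorbed = emitted ⇒ πR²·S(1−A) = 4πR²·σT_eq⁴, so T_eq⁴ = S(1−A)/(4σ).
T_eq = [688 × 0.33 / (4 × 5.67×10⁻⁸)]^(1/4) = (1.00×10⁹)^(1/4) = 178 K.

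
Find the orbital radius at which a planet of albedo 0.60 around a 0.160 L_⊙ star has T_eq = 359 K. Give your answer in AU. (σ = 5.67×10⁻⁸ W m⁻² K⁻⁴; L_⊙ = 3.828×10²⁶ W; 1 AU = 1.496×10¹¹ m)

d ≈ 0.152 AU

L = 0.160 × 3.828×10²⁶ = 6.12×10²⁵ W.
From T_eq⁴ = L(1−A)/(16πσd²): d = √[L(1−A)/(16πσT_eq⁴)].
d = √[6.12×10²⁵ × 0.40 / (16π × 5.67×10⁻⁸ × (359)⁴)] = 2.27×10¹⁰ m = 0.152 AU.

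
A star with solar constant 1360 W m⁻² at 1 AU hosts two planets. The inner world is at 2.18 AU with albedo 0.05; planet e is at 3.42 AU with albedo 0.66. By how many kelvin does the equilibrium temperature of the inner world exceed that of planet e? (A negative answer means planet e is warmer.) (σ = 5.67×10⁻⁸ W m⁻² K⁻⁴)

T_eq = [S₀(1−A)/(4σd²)]^(1/4), so T ∝ (1−A)^(1/4) / √d.
T₁ = [1360×0.95/(4×5.67×10⁻⁸×2.18²)]^(1/4) = 186.07 K.
T₂ = [1360×0.34/(4×5.67×10⁻⁸×3.42²)]^(1/4) = 114.90 K.

ΔT ≈ 71.2 K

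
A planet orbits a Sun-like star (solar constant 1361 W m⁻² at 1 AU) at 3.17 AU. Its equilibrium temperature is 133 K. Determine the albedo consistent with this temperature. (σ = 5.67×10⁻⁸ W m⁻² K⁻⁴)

A ≈ 0.48

Flux at 3.17 AU: S = 1361/3.17² = 135 W m⁻².
From T_eq⁴ = S(1−A)/(4σ): 1−A = 4σT_eq⁴/S.
1−A = 4 × 5.67×10⁻⁸ × (133)⁴ / 135 = 0.524.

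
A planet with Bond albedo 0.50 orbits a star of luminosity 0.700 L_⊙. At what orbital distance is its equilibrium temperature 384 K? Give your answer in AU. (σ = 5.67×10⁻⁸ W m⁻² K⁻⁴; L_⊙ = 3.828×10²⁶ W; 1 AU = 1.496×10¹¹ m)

d ≈ 0.311 AU

L = 0.700 × 3.828×10²⁶ = 2.68×10²⁶ W.
From T_eq⁴ = L(1−A)/(16πσd²): d = √[L(1−A)/(16πσT_eq⁴)].
d = √[2.68×10²⁶ × 0.50 / (16π × 5.67×10⁻⁸ × (384)⁴)] = 4.65×10¹⁰ m = 0.311 AU.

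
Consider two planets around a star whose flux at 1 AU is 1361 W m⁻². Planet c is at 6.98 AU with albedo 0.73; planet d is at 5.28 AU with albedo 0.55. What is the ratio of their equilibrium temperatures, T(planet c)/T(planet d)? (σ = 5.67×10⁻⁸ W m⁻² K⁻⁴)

T₁/T₂ ≈ 0.765

T_eq = [S₀(1−A)/(4σd²)]^(1/4), so T ∝ (1−A)^(1/4) / √d.
T₁ = [1361×0.27/(4×5.67×10⁻⁸×6.98²)]^(1/4) = 75.94 K.
T₂ = [1361×0.45/(4×5.67×10⁻⁸×5.28²)]^(1/4) = 99.21 K.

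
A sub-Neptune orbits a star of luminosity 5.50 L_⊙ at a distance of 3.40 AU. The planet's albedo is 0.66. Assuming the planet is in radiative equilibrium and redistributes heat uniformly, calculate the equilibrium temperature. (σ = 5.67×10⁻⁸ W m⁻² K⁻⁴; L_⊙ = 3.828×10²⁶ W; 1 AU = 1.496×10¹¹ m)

d = 3.40 AU = 5.09×10¹¹ m.
L = 5.50 × 3.828×10²⁶ = 2.11×10²⁷ W.
Flux: S = L/(4πd²) = 2.11×10²⁷/(4π×(5.09×10¹¹)²) = 648 W m⁻².
Energy balance: absorbed = emitted ⇒ πR²·S(1−A) = 4πR²·σT_eq⁴, so T_eq⁴ = S(1−A)/(4σ).
T_eq = [648 × 0.34 / (4 × 5.67×10⁻⁸)]^(1/4) = (9.71×10⁸)^(1/4) = 177 K.

T_eq ≈ 177 K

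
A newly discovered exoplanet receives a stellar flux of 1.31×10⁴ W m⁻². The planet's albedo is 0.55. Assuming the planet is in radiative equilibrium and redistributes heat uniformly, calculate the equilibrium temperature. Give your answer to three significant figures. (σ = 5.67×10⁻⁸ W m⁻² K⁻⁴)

Energy balance: absorbed = emitted ⇒ πR²·S(1−A) = 4πR²·σT_eq⁴, so T_eq⁴ = S(1−A)/(4σ).
T_eq = [1.31×10⁴ × 0.45 / (4 × 5.67×10⁻⁸)]^(1/4) = (2.60×10¹⁰)^(1/4) = 402 K.

T_eq ≈ 402 K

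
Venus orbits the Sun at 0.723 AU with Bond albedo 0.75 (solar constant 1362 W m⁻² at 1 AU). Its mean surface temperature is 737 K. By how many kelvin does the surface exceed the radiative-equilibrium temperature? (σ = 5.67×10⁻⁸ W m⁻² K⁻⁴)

ΔT ≈ 505.5 K

S = 1362/0.723² = 2606 W m⁻².
T_eq = [S(1−A)/(4σ)]^(1/4) = [2606×0.25/(4×5.67×10⁻⁸)]^(1/4) = 231.5 K.
ΔT = T_surf − T_eq = 737 − 231.5.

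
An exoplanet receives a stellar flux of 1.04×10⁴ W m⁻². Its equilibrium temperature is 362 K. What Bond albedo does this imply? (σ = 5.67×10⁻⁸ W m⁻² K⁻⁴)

From T_eq⁴ = S(1−A)/(4σ): 1−A = 4σT_eq⁴/S.
1−A = 4 × 5.67×10⁻⁸ × (362)⁴ / 1.04×10⁴ = 0.374.

A ≈ 0.63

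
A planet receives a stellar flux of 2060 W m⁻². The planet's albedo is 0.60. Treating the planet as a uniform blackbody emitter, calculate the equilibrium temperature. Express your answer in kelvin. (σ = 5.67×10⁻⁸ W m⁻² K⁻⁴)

T_eq ≈ 246 K

Energy balance: absorbed = emitted ⇒ πR²·S(1−A) = 4πR²·σT_eq⁴, so T_eq⁴ = S(1−A)/(4σ).
T_eq = [2060 × 0.40 / (4 × 5.67×10⁻⁸)]^(1/4) = (3.63×10⁹)^(1/4) = 246 K.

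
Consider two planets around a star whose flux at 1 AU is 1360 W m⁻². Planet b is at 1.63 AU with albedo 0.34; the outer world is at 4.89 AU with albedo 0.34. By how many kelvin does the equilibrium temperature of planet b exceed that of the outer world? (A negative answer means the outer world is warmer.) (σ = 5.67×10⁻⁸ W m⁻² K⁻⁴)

T_eq = [S₀(1−A)/(4σd²)]^(1/4), so T ∝ (1−A)^(1/4) / √d.
T₁ = [1360×0.66/(4×5.67×10⁻⁸×1.63²)]^(1/4) = 196.46 K.
T₂ = [1360×0.66/(4×5.67×10⁻⁸×4.89²)]^(1/4) = 113.42 K.

ΔT ≈ 83.0 K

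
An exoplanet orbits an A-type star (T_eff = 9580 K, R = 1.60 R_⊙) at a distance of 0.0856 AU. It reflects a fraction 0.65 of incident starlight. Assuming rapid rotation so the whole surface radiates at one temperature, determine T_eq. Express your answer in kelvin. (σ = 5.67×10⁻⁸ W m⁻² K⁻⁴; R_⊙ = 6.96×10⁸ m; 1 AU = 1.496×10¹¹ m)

R_⋆ = 1.60 × 6.96×10⁸ = 1.11×10⁹ m.
d = 0.0856 AU = 1.28×10¹⁰ m.
L = 4πR_⋆²σT_⋆⁴ = 4π(1.11×10⁹)² × 5.67×10⁻⁸ × (9580)⁴ = 7.44×10²⁷ W.
S = L/(4πd²) = 3.61×10⁶ W m⁻².
Energy balance: absorbed = emitted ⇒ πR²·S(1−A) = 4πR²·σT_eq⁴, so T_eq⁴ = S(1−A)/(4σ).
T_eq = [3.61×10⁶ × 0.35 / (4 × 5.67×10⁻⁸)]^(1/4) = (5.57×10¹²)^(1/4) = 1540 K.

T_eq ≈ 1540 K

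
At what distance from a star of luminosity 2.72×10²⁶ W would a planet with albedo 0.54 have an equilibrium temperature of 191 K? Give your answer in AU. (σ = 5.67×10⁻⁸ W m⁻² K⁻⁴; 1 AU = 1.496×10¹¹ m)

d ≈ 1.21 AU

From T_eq⁴ = L(1−A)/(16πσd²): d = √[L(1−A)/(16πσT_eq⁴)].
d = √[2.72×10²⁶ × 0.46 / (16π × 5.67×10⁻⁸ × (191)⁴)] = 1.82×10¹¹ m = 1.21 AU.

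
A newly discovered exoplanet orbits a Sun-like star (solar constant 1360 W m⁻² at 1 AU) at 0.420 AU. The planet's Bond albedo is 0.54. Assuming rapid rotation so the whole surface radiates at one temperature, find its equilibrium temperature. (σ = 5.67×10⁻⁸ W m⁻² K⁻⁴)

Flux at 0.420 AU: S = 1360/0.420² = 7710 W m⁻².
Energy balance: absorbed = emitted ⇒ πR²·S(1−A) = 4πR²·σT_eq⁴, so T_eq⁴ = S(1−A)/(4σ).
T_eq = [7710 × 0.46 / (4 × 5.67×10⁻⁸)]^(1/4) = (1.56×10¹⁰)^(1/4) = 354 K.

T_eq ≈ 354 K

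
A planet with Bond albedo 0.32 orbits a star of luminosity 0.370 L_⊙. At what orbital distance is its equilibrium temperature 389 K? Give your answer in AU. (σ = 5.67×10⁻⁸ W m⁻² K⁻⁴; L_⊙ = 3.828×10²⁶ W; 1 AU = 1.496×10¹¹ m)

L = 0.370 × 3.828×10²⁶ = 1.42×10²⁶ W.
From T_eq⁴ = L(1−A)/(16πσd²): d = √[L(1−A)/(16πσT_eq⁴)].
d = √[1.42×10²⁶ × 0.68 / (16π × 5.67×10⁻⁸ × (389)⁴)] = 3.84×10¹⁰ m = 0.257 AU.

d ≈ 0.257 AU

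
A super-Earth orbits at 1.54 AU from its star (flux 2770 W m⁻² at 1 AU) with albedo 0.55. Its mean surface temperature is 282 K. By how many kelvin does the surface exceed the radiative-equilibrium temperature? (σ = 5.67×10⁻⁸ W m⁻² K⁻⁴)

S = 2770/1.54² = 1168 W m⁻².
T_eq = [S(1−A)/(4σ)]^(1/4) = [1168×0.45/(4×5.67×10⁻⁸)]^(1/4) = 219.4 K.
ΔT = T_surf − T_eq = 282 − 219.4.

ΔT ≈ 62.6 K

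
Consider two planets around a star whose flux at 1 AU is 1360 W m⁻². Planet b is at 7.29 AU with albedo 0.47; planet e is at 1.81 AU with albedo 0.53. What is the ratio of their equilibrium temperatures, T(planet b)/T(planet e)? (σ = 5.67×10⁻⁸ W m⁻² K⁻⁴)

T₁/T₂ ≈ 0.513

T_eq = [S₀(1−A)/(4σd²)]^(1/4), so T ∝ (1−A)^(1/4) / √d.
T₁ = [1360×0.53/(4×5.67×10⁻⁸×7.29²)]^(1/4) = 87.94 K.
T₂ = [1360×0.47/(4×5.67×10⁻⁸×1.81²)]^(1/4) = 171.26 K.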